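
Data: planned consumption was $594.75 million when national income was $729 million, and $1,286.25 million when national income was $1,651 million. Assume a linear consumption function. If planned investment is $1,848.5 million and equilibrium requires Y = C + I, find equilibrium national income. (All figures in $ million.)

Y = 7586

MPC = (1286.25 − 594.75)/(1651 − 729) = 691.5/922 = 0.75
a = 594.75 − 0.75(729) = 48
Equilibrium: Y = 48 + 0.75Y + 1848.5
0.25Y = 1896.5, so Y = 1896.5/0.25 = 7586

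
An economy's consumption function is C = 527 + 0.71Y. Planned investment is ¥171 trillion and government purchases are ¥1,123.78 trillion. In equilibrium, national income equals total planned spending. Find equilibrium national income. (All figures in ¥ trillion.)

Y = 6282

Y = C + I + G = 527 + 0.71Y + 171 + 1123.78
Y − 0.71Y = 1821.78
0.29Y = 1821.78, so Y = 1821.78/0.29 = 6282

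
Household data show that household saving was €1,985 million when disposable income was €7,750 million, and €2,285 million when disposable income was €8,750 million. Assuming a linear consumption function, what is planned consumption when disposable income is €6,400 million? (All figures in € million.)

MPS = ΔS/ΔY = (2285 − 1985)/(8750 − 7750) = 300/1000 = 0.3
MPC = 1 − MPS = 0.7
Autonomous saving = 1985 − 0.3(7750) = -340, so a = 340
C = 340 + 0.7(6400) = 340 + 4480 = 4820

C = 4820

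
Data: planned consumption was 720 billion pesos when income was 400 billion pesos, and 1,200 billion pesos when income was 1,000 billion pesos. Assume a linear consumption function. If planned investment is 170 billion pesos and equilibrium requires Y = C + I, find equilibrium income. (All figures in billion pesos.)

Y = 2850

MPC = (1200 − 720)/(1000 − 400) = 480/600 = 0.8
a = 720 − 0.8(400) = 400
Equilibrium: Y = 400 + 0.8Y + 170
0.2Y = 570, so Y = 570/0.2 = 2850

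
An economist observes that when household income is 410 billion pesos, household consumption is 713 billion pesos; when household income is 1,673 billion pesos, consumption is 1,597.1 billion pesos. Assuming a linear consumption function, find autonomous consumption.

MPC = ΔC/ΔY = (1597.1 − 713)/(1673 − 410) = 884.1/1263 = 0.7
a = C − MPC·Y = 713 − 0.7(410) = 713 − 287 = 426

a = 426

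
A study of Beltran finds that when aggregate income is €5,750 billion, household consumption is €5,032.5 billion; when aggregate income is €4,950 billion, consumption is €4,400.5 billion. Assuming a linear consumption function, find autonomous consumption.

MPC = ΔC/ΔY = (5032.5 − 4400.5)/(5750 − 4950) = 632/800 = 0.79
a = C − MPC·Y = 4400.5 − 0.79(4950) = 4400.5 − 3910.5 = 490

a = 490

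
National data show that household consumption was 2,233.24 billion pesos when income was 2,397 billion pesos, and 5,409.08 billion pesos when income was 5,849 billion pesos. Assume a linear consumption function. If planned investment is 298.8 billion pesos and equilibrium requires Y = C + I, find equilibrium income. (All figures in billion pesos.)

MPC = (5409.08 − 2233.24)/(5849 − 2397) = 3175.84/3452 = 0.92
a = 2233.24 − 0.92(2397) = 28
Equilibrium: Y = 28 + 0.92Y + 298.8
0.08Y = 326.8, so Y = 326.8/0.08 = 4085

Y = 4085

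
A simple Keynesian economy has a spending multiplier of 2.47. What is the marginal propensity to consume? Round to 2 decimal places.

MPC = 0.60

k = 1/(1 − MPC), so 1 − MPC = 1/k = 1/2.47 = 0.4049
MPC = 1 − 0.4049 = 0.60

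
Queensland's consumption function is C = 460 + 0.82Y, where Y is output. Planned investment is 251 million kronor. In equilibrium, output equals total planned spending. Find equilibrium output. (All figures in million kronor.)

Y = C + I = 460 + 0.82Y + 251
Y − 0.82Y = 711
0.18Y = 711, so Y = 711/0.18 = 3950

Y = 3950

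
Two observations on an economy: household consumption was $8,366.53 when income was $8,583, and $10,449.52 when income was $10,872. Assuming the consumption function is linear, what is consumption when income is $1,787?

MPC = (10449.52 − 8366.53)/(10872 − 8583) = 2082.99/2289 = 0.91
a = 8366.53 − 0.91(8583) = 8366.53 − 7810.53 = 556
C = 556 + 0.91(1787) = 556 + 1626.17 = 2182.17

C = 2182.17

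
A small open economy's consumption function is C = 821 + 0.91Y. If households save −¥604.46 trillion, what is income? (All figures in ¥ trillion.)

Y = 2406

S = Y − C = -821 + 0.09Y
-821 + 0.09Y = -604.46, so 0.09Y = 216.54 and Y = 2406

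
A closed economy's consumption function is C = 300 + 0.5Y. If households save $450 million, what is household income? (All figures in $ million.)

S = Y − C = -300 + 0.5Y
-300 + 0.5Y = 450, so 0.5Y = 750 and Y = 1500

Y = 1500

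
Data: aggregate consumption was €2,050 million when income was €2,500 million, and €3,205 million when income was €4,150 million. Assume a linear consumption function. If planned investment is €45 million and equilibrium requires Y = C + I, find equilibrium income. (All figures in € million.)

Y = 1150

MPC = (3205 − 2050)/(4150 − 2500) = 1155/1650 = 0.7
a = 2050 − 0.7(2500) = 300
Equilibrium: Y = 300 + 0.7Y + 45
0.3Y = 345, so Y = 345/0.3 = 1150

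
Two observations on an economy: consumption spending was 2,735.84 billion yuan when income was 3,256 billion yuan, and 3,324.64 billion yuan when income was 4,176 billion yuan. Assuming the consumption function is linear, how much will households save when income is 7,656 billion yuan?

MPC = (3324.64 − 2735.84)/(4176 − 3256) = 588.8/920 = 0.64
a = 2735.84 − 0.64(3256) = 2735.84 − 2083.84 = 652
C = 652 + 0.64(7656) = 5551.84
S = 7656 − 5551.84 = 2104.16

S = 2104.16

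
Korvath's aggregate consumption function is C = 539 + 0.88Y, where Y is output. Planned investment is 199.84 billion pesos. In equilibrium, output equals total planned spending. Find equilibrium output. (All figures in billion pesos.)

Y = 6157

Y = C + I = 539 + 0.88Y + 199.84
Y − 0.88Y = 738.84
0.12Y = 738.84, so Y = 738.84/0.12 = 6157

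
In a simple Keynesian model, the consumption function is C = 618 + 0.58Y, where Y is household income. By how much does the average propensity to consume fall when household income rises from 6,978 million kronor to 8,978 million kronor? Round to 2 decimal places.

ΔAPC = 0.02

At Y = 6978: C = 618 + 0.58(6978) = 4665.24, APC = 4665.24/6978 = 0.669
At Y = 8978: C = 5825.24, APC = 5825.24/8978 = 0.649
Fall in APC = 0.669 − 0.649 = 0.02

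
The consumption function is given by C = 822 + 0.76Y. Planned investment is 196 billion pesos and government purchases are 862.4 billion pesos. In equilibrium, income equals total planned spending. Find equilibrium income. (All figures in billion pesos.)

Y = C + I + G = 822 + 0.76Y + 196 + 862.4
Y − 0.76Y = 1880.4
0.24Y = 1880.4, so Y = 1880.4/0.24 = 7835

Y = 7835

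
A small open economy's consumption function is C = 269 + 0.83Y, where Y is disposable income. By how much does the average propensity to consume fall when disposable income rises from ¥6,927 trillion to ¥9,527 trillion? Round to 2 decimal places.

ΔAPC = 0.01

At Y = 6927: C = 269 + 0.83(6927) = 6018.41, APC = 6018.41/6927 = 0.869
At Y = 9527: C = 8176.41, APC = 8176.41/9527 = 0.858
Fall in APC = 0.869 − 0.858 = 0.011 ≈ 0.01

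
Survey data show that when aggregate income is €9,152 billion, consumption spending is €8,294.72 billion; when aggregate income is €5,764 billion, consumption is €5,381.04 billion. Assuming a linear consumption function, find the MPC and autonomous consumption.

MPC = ΔC/ΔY = (8294.72 − 5381.04)/(9152 − 5764) = 2913.68/3388 = 0.86
a = C − MPC·Y = 5381.04 − 0.86(5764) = 5381.04 − 4957.04 = 424

MPC = 0.86; a = 424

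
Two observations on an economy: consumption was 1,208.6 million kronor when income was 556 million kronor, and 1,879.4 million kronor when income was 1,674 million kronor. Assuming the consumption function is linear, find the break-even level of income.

Y = 2187.5

MPC = (1879.4 − 1208.6)/(1674 − 556) = 670.8/1118 = 0.6
a = 1208.6 − 0.6(556) = 1208.6 − 333.6 = 875
Break-even: Y = a/(1−MPC) = 875/0.4 = 2187.5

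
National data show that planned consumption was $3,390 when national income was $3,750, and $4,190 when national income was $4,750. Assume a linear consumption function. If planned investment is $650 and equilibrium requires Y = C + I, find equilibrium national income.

Y = 5200

MPC = (4190 − 3390)/(4750 − 3750) = 800/1000 = 0.8
a = 3390 − 0.8(3750) = 390
Equilibrium: Y = 390 + 0.8Y + 650
0.2Y = 1040, so Y = 1040/0.2 = 5200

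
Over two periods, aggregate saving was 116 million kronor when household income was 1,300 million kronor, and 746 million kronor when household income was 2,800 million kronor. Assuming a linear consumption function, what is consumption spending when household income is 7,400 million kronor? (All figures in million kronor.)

MPS = ΔS/ΔY = (746 − 116)/(2800 − 1300) = 630/1500 = 0.42
MPC = 1 − MPS = 0.58
Autonomous saving = 116 − 0.42(1300) = -430, so a = 430
C = 430 + 0.58(7400) = 430 + 4292 = 4722

C = 4722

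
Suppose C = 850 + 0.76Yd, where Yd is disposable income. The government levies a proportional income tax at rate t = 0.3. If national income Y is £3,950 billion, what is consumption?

Yd = (1 − 0.3)(3950) = 0.7(3950) = 2765
C = 850 + 0.76(2765) = 850 + 2101.4 = 2951.4

C = 2951.4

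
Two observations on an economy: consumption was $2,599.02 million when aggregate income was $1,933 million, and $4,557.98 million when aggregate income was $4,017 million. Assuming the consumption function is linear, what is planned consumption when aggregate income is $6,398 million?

C = 6796.12

MPC = (4557.98 − 2599.02)/(4017 − 1933) = 1958.96/2084 = 0.94
a = 2599.02 − 0.94(1933) = 2599.02 − 1817.02 = 782
C = 782 + 0.94(6398) = 782 + 6014.12 = 6796.12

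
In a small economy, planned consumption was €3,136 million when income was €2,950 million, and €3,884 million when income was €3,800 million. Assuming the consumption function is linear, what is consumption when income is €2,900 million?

C = 3092

MPC = (3884 − 3136)/(3800 − 2950) = 748/850 = 0.88
a = 3136 − 0.88(2950) = 3136 − 2596 = 540
C = 540 + 0.88(2900) = 540 + 2552 = 3092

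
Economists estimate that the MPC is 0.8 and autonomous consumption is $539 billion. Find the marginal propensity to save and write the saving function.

MPS = 0.2; S = -539 + 0.2Y

MPS = 1 − MPC = 1 − 0.8 = 0.2
S = Y − C = -539 + 0.2Y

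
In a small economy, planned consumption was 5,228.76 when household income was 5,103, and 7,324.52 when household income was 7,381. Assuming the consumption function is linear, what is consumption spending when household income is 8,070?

MPC = (7324.52 − 5228.76)/(7381 − 5103) = 2095.76/2278 = 0.92
a = 5228.76 − 0.92(5103) = 5228.76 − 4694.76 = 534
C = 534 + 0.92(8070) = 534 + 7424.4 = 7958.4

C = 7958.4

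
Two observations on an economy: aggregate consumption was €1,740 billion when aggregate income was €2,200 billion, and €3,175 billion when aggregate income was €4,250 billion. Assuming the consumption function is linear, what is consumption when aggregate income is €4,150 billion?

MPC = (3175 − 1740)/(4250 − 2200) = 1435/2050 = 0.7
a = 1740 − 0.7(2200) = 1740 − 1540 = 200
C = 200 + 0.7(4150) = 200 + 2905 = 3105

C = 3105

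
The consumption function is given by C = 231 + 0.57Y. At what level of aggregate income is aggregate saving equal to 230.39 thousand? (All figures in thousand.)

Y = 1073

S = Y − C = -231 + 0.43Y
-231 + 0.43Y = 230.39, so 0.43Y = 461.39 and Y = 1073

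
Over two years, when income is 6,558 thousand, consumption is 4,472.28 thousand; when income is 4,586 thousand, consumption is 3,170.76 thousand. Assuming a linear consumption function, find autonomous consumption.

MPC = ΔC/ΔY = (4472.28 − 3170.76)/(6558 − 4586) = 1301.52/1972 = 0.66
a = C − MPC·Y = 3170.76 − 0.66(4586) = 3170.76 − 3026.76 = 144

a = 144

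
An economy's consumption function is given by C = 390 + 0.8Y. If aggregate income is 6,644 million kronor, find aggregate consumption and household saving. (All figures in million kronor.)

C = 5705.2; S = 938.8

C = 390 + 0.8(6644) = 390 + 5315.2 = 5705.2
S = Y − C = 6644 − 5705.2 = 938.8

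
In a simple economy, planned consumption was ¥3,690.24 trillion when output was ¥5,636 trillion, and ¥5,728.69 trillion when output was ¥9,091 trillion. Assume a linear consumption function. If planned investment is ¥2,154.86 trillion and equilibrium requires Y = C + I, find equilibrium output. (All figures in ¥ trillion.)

MPC = (5728.69 − 3690.24)/(9091 − 5636) = 2038.45/3455 = 0.59
a = 3690.24 − 0.59(5636) = 365
Equilibrium: Y = 365 + 0.59Y + 2154.86
0.41Y = 2519.86, so Y = 2519.86/0.41 = 6146

Y = 6146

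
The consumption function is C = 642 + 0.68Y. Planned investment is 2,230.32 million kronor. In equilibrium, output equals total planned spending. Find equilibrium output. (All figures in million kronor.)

Y = C + I = 642 + 0.68Y + 2230.32
Y − 0.68Y = 2872.32
0.32Y = 2872.32, so Y = 2872.32/0.32 = 8976

Y = 8976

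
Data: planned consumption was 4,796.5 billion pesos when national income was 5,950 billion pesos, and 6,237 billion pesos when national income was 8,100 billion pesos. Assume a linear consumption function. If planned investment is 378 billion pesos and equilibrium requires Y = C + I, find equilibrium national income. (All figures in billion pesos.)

Y = 3600

MPC = (6237 − 4796.5)/(8100 − 5950) = 1440.5/2150 = 0.67
a = 4796.5 − 0.67(5950) = 810
Equilibrium: Y = 810 + 0.67Y + 378
0.33Y = 1188, so Y = 1188/0.33 = 3600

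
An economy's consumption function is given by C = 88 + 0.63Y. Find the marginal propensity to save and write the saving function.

MPS = 0.37; S = -88 + 0.37Y

MPS = 1 − MPC = 1 − 0.63 = 0.37
S = Y − C = -88 + 0.37Y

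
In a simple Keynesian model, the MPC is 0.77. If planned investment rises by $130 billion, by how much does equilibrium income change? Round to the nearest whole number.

The multiplier is 1/(1 − MPC) = 1/0.23.
ΔY = 130/0.23 = 565.22 ≈ 565

ΔY ≈ 565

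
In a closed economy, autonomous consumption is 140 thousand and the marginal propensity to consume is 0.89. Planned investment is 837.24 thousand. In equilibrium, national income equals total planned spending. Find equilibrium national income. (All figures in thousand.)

Y = 8884

Y = C + I = 140 + 0.89Y + 837.24
Y − 0.89Y = 977.24
0.11Y = 977.24, so Y = 977.24/0.11 = 8884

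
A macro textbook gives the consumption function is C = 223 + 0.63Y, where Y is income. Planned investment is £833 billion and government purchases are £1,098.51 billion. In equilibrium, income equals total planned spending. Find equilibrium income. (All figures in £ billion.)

Y = C + I + G = 223 + 0.63Y + 833 + 1098.51
Y − 0.63Y = 2154.51
0.37Y = 2154.51, so Y = 2154.51/0.37 = 5823

Y = 5823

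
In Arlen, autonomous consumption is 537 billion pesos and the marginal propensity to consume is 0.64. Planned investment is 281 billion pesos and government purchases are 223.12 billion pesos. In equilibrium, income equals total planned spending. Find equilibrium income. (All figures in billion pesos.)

Y = C + I + G = 537 + 0.64Y + 281 + 223.12
Y − 0.64Y = 1041.12
0.36Y = 1041.12, so Y = 1041.12/0.36 = 2892

Y = 2892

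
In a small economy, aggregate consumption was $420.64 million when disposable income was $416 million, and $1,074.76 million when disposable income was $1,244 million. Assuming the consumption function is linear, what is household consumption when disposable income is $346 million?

MPC = (1074.76 − 420.64)/(1244 − 416) = 654.12/828 = 0.79
a = 420.64 − 0.79(416) = 420.64 − 328.64 = 92
C = 92 + 0.79(346) = 92 + 273.34 = 365.34

C = 365.34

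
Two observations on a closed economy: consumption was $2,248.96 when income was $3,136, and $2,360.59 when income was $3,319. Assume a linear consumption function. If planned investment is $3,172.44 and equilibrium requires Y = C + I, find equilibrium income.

Y = 8996

MPC = (2360.59 − 2248.96)/(3319 − 3136) = 111.63/183 = 0.61
a = 2248.96 − 0.61(3136) = 336
Equilibrium: Y = 336 + 0.61Y + 3172.44
0.39Y = 3508.44, so Y = 3508.44/0.39 = 8996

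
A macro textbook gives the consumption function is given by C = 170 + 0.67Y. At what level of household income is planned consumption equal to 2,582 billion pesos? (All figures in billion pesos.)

Y = 3600

170 + 0.67Y = 2582
0.67Y = 2412, so Y = 2412/0.67 = 3600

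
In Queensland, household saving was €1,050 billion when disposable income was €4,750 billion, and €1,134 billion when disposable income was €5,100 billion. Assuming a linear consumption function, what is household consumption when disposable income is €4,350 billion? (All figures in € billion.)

MPS = ΔS/ΔY = (1134 − 1050)/(5100 − 4750) = 84/350 = 0.24
MPC = 1 − MPS = 0.76
Autonomous saving = 1050 − 0.24(4750) = -90, so a = 90
C = 90 + 0.76(4350) = 90 + 3306 = 3396

C = 3396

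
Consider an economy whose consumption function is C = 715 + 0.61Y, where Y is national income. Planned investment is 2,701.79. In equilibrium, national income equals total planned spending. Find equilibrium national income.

Y = C + I = 715 + 0.61Y + 2701.79
Y − 0.61Y = 3416.79
0.39Y = 3416.79, so Y = 3416.79/0.39 = 8761

Y = 8761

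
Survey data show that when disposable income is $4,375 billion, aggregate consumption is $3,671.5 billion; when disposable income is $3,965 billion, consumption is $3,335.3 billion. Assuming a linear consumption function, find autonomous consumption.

a = 84

MPC = ΔC/ΔY = (3671.5 − 3335.3)/(4375 − 3965) = 336.2/410 = 0.82
a = C − MPC·Y = 3335.3 − 0.82(3965) = 3335.3 − 3251.3 = 84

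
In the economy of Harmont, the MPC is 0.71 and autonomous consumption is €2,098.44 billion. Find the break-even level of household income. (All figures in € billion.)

At break-even, C = Y: 2098.44 + 0.71Y = Y
0.29Y = 2098.44, so Y = 2098.44/0.29 = 7236

Y = 7236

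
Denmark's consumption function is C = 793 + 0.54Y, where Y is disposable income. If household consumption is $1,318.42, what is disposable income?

793 + 0.54Y = 1318.42
0.54Y = 525.42, so Y = 525.42/0.54 = 973

Y = 973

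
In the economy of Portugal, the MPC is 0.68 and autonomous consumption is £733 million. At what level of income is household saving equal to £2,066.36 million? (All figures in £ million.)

Y = 8748

S = Y − C = -733 + 0.32Y
-733 + 0.32Y = 2066.36, so 0.32Y = 2799.36 and Y = 8748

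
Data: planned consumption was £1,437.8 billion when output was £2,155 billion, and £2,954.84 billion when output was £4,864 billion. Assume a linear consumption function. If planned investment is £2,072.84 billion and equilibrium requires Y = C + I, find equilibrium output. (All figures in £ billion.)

MPC = (2954.84 − 1437.8)/(4864 − 2155) = 1517.04/2709 = 0.56
a = 1437.8 − 0.56(2155) = 231
Equilibrium: Y = 231 + 0.56Y + 2072.84
0.44Y = 2303.84, so Y = 2303.84/0.44 = 5236

Y = 5236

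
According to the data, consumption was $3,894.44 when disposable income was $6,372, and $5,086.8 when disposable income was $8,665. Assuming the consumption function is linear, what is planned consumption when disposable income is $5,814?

MPC = (5086.8 − 3894.44)/(8665 − 6372) = 1192.36/2293 = 0.52
a = 3894.44 − 0.52(6372) = 3894.44 − 3313.44 = 581
C = 581 + 0.52(5814) = 581 + 3023.28 = 3604.28

C = 3604.28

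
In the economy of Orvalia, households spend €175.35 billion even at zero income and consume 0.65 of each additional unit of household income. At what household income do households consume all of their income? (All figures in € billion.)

At break-even, C = Y: 175.35 + 0.65Y = Y
0.35Y = 175.35, so Y = 175.35/0.35 = 501

Y = 501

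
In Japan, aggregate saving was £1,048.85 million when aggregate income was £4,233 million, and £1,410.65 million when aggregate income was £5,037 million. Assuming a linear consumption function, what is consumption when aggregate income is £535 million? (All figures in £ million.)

C = 1150.25

MPS = ΔS/ΔY = (1410.65 − 1048.85)/(5037 − 4233) = 361.8/804 = 0.45
MPC = 1 − MPS = 0.55
Autonomous saving = 1048.85 − 0.45(4233) = -856, so a = 856
C = 856 + 0.55(535) = 856 + 294.25 = 1150.25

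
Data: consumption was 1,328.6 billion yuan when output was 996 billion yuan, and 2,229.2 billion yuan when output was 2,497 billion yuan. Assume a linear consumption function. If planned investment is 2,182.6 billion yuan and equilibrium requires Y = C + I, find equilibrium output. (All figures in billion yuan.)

Y = 7284

MPC = (2229.2 − 1328.6)/(2497 − 996) = 900.6/1501 = 0.6
a = 1328.6 − 0.6(996) = 731
Equilibrium: Y = 731 + 0.6Y + 2182.6
0.4Y = 2913.6, so Y = 2913.6/0.4 = 7284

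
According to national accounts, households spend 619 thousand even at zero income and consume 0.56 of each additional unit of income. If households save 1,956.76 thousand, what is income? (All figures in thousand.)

S = Y − C = -619 + 0.44Y
-619 + 0.44Y = 1956.76, so 0.44Y = 2575.76 and Y = 5854

Y = 5854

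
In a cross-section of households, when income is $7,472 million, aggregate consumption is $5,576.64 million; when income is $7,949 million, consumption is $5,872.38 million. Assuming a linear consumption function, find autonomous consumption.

a = 944

MPC = ΔC/ΔY = (5872.38 − 5576.64)/(7949 − 7472) = 295.74/477 = 0.62
a = C − MPC·Y = 5576.64 − 0.62(7472) = 5576.64 − 4632.64 = 944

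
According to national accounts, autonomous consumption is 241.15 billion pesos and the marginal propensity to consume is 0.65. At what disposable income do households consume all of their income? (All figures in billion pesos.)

At break-even, C = Y: 241.15 + 0.65Y = Y
0.35Y = 241.15, so Y = 241.15/0.35 = 689

Y = 689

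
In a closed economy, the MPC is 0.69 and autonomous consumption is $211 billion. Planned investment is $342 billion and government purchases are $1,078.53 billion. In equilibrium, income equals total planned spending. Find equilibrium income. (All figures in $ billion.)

Y = 5263

Y = C + I + G = 211 + 0.69Y + 342 + 1078.53
Y − 0.69Y = 1631.53
0.31Y = 1631.53, so Y = 1631.53/0.31 = 5263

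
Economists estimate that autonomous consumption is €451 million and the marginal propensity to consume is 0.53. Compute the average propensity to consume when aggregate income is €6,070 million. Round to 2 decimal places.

APC = 0.60

C = 451 + 0.53(6070) = 3668.1
APC = C/Y = 3668.1/6070 = 0.60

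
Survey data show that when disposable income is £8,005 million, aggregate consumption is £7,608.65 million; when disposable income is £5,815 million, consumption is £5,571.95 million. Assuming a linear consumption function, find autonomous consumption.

a = 164

MPC = ΔC/ΔY = (7608.65 − 5571.95)/(8005 − 5815) = 2036.7/2190 = 0.93
a = C − MPC·Y = 5571.95 − 0.93(5815) = 5571.95 − 5407.95 = 164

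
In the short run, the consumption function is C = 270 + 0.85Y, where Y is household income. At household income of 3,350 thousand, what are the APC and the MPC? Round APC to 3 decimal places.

APC = 0.931; MPC = 0.85

MPC = 0.85 (the slope of the consumption function)
C = 270 + 0.85(3350) = 3117.5, so APC = 3117.5/3350 = 0.931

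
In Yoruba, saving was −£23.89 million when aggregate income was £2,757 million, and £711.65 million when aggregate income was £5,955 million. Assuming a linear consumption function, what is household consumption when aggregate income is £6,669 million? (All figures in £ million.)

C = 5793.13

MPS = ΔS/ΔY = (711.65 − (-23.89))/(5955 − 2757) = 735.54/3198 = 0.23
MPC = 1 − MPS = 0.77
Autonomous saving = -23.89 − 0.23(2757) = -658, so a = 658
C = 658 + 0.77(6669) = 658 + 5135.13 = 5793.13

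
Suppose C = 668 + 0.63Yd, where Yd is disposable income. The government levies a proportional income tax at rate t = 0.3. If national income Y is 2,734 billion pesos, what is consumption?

Yd = (1 − 0.3)(2734) = 0.7(2734) = 1913.8
C = 668 + 0.63(1913.8) = 668 + 1205.694 = 1873.694

C = 1873.694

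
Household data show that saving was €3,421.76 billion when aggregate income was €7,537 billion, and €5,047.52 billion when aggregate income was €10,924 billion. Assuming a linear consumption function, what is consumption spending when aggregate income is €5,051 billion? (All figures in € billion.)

C = 2822.52

MPS = ΔS/ΔY = (5047.52 − 3421.76)/(10924 − 7537) = 1625.76/3387 = 0.48
MPC = 1 − MPS = 0.52
Autonomous saving = 3421.76 − 0.48(7537) = -196, so a = 196
C = 196 + 0.52(5051) = 196 + 2626.52 = 2822.52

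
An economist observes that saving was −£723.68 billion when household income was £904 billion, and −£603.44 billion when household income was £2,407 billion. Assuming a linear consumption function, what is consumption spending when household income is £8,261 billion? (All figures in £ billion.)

MPS = ΔS/ΔY = (-603.44 − (-723.68))/(2407 − 904) = 120.24/1503 = 0.08
MPC = 1 − MPS = 0.92
Autonomous saving = -723.68 − 0.08(904) = -796, so a = 796
C = 796 + 0.92(8261) = 796 + 7600.12 = 8396.12

C = 8396.12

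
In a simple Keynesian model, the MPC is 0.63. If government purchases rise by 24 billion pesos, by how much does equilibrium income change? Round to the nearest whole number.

ΔY ≈ 65

The multiplier is 1/(1 − MPC) = 1/0.37.
ΔY = 24/0.37 = 64.86 ≈ 65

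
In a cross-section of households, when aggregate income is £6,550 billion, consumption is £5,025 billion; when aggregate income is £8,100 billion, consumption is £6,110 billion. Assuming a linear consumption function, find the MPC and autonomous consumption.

MPC = 0.7; a = 440

MPC = ΔC/ΔY = (6110 − 5025)/(8100 − 6550) = 1085/1550 = 0.7
a = C − MPC·Y = 5025 − 0.7(6550) = 5025 − 4585 = 440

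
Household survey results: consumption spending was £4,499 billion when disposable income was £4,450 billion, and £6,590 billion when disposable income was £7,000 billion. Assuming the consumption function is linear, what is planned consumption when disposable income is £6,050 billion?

MPC = (6590 − 4499)/(7000 − 4450) = 2091/2550 = 0.82
a = 4499 − 0.82(4450) = 4499 − 3649 = 850
C = 850 + 0.82(6050) = 850 + 4961 = 5811

C = 5811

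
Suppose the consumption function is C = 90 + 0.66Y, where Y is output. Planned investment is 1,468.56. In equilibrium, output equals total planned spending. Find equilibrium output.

Y = 4584

Y = C + I = 90 + 0.66Y + 1468.56
Y − 0.66Y = 1558.56
0.34Y = 1558.56, so Y = 1558.56/0.34 = 4584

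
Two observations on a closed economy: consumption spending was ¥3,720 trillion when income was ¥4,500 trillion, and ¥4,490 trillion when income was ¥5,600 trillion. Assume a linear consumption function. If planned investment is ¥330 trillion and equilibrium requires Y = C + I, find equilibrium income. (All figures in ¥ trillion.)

Y = 3000

MPC = (4490 − 3720)/(5600 − 4500) = 770/1100 = 0.7
a = 3720 − 0.7(4500) = 570
Equilibrium: Y = 570 + 0.7Y + 330
0.3Y = 900, so Y = 900/0.3 = 3000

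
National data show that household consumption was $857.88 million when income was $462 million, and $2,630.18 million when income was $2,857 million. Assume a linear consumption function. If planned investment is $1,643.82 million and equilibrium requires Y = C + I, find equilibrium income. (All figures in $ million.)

MPC = (2630.18 − 857.88)/(2857 − 462) = 1772.3/2395 = 0.74
a = 857.88 − 0.74(462) = 516
Equilibrium: Y = 516 + 0.74Y + 1643.82
0.26Y = 2159.82, so Y = 2159.82/0.26 = 8307

Y = 8307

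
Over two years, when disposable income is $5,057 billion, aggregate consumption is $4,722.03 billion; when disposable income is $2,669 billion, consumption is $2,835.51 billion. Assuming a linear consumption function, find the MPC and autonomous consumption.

MPC = ΔC/ΔY = (4722.03 − 2835.51)/(5057 − 2669) = 1886.52/2388 = 0.79
a = C − MPC·Y = 2835.51 − 0.79(2669) = 2835.51 − 2108.51 = 727

MPC = 0.79; a = 727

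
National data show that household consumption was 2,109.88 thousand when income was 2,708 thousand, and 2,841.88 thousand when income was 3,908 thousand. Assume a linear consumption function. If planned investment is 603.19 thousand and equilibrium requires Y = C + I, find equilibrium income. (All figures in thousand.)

Y = 2721

MPC = (2841.88 − 2109.88)/(3908 − 2708) = 732/1200 = 0.61
a = 2109.88 − 0.61(2708) = 458
Equilibrium: Y = 458 + 0.61Y + 603.19
0.39Y = 1061.19, so Y = 1061.19/0.39 = 2721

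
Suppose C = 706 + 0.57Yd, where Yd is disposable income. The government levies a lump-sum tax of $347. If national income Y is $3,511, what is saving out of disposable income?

S = 654.52

Yd = Y − T = 3511 − 347 = 3164
C = 706 + 0.57(3164) = 706 + 1803.48 = 2509.48
S = Yd − C = 3164 − 2509.48 = 654.52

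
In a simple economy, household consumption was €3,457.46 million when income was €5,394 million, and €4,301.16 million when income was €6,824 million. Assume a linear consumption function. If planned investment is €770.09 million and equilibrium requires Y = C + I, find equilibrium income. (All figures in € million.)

MPC = (4301.16 − 3457.46)/(6824 − 5394) = 843.7/1430 = 0.59
a = 3457.46 − 0.59(5394) = 275
Equilibrium: Y = 275 + 0.59Y + 770.09
0.41Y = 1045.09, so Y = 1045.09/0.41 = 2549

Y = 2549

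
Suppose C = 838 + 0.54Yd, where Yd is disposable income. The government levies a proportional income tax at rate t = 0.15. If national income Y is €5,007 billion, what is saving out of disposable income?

S = 1119.737

Yd = (1 − 0.15)(5007) = 0.85(5007) = 4255.95
C = 838 + 0.54(4255.95) = 838 + 2298.213 = 3136.213
S = Yd − C = 4255.95 − 3136.213 = 1119.737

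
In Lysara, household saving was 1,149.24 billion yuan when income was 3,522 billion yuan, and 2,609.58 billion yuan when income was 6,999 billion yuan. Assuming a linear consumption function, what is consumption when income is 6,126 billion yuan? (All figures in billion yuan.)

MPS = ΔS/ΔY = (2609.58 − 1149.24)/(6999 − 3522) = 1460.34/3477 = 0.42
MPC = 1 − MPS = 0.58
Autonomous saving = 1149.24 − 0.42(3522) = -330, so a = 330
C = 330 + 0.58(6126) = 330 + 3553.08 = 3883.08

C = 3883.08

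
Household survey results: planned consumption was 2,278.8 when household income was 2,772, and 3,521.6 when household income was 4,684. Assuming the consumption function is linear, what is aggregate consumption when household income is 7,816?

C = 5557.4

MPC = (3521.6 − 2278.8)/(4684 − 2772) = 1242.8/1912 = 0.65
a = 2278.8 − 0.65(2772) = 2278.8 − 1801.8 = 477
C = 477 + 0.65(7816) = 477 + 5080.4 = 5557.4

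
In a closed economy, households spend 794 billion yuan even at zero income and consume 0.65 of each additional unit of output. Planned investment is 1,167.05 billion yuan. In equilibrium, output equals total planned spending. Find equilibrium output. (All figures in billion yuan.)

Y = 5603

Y = C + I = 794 + 0.65Y + 1167.05
Y − 0.65Y = 1961.05
0.35Y = 1961.05, so Y = 1961.05/0.35 = 5603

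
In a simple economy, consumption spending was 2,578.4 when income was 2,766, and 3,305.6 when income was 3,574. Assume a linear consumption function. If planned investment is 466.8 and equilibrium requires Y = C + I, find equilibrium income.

MPC = (3305.6 − 2578.4)/(3574 − 2766) = 727.2/808 = 0.9
a = 2578.4 − 0.9(2766) = 89
Equilibrium: Y = 89 + 0.9Y + 466.8
0.1Y = 555.8, so Y = 555.8/0.1 = 5558

Y = 5558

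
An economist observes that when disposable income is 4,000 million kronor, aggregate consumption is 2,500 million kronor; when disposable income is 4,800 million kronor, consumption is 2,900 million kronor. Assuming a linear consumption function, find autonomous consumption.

a = 500

MPC = ΔC/ΔY = (2900 − 2500)/(4800 − 4000) = 400/800 = 0.5
a = C − MPC·Y = 2500 − 0.5(4000) = 2500 − 2000 = 500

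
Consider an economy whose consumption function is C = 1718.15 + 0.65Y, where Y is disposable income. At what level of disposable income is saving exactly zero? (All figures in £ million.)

At break-even, C = Y: 1718.15 + 0.65Y = Y
0.35Y = 1718.15, so Y = 1718.15/0.35 = 4909

Y = 4909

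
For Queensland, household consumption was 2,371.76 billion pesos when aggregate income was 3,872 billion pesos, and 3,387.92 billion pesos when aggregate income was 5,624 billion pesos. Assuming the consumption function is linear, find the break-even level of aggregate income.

Y = 300

MPC = (3387.92 − 2371.76)/(5624 − 3872) = 1016.16/1752 = 0.58
a = 2371.76 − 0.58(3872) = 2371.76 − 2245.76 = 126
Break-even: Y = a/(1−MPC) = 126/0.42 = 300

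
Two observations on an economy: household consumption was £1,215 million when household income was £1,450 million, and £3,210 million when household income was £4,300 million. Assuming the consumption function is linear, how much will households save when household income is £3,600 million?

MPC = (3210 − 1215)/(4300 − 1450) = 1995/2850 = 0.7
a = 1215 − 0.7(1450) = 1215 − 1015 = 200
C = 200 + 0.7(3600) = 2720
S = 3600 − 2720 = 880

S = 880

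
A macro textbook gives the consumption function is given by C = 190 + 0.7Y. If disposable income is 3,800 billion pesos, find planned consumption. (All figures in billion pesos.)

C = 2850

C = 190 + 0.7(3800) = 190 + 2660 = 2850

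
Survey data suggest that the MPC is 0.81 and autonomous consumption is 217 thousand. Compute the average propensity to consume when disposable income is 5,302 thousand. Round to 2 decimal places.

C = 217 + 0.81(5302) = 4511.62
APC = C/Y = 4511.62/5302 = 0.85

APC = 0.85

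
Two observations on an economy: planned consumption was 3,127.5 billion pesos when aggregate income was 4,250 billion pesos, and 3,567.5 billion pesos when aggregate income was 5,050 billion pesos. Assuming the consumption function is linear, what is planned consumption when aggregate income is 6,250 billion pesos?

MPC = (3567.5 − 3127.5)/(5050 − 4250) = 440/800 = 0.55
a = 3127.5 − 0.55(4250) = 3127.5 − 2337.5 = 790
C = 790 + 0.55(6250) = 790 + 3437.5 = 4227.5

C = 4227.5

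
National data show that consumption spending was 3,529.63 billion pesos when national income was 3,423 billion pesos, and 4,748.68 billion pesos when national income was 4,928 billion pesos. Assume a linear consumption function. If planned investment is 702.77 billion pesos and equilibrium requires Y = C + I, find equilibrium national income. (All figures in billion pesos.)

Y = 7683

MPC = (4748.68 − 3529.63)/(4928 − 3423) = 1219.05/1505 = 0.81
a = 3529.63 − 0.81(3423) = 757
Equilibrium: Y = 757 + 0.81Y + 702.77
0.19Y = 1459.77, so Y = 1459.77/0.19 = 7683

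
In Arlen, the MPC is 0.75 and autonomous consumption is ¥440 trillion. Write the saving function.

S = -440 + 0.25Y

S = Y − C = Y − (440 + 0.75Y) = -440 + (1 − 0.75)Y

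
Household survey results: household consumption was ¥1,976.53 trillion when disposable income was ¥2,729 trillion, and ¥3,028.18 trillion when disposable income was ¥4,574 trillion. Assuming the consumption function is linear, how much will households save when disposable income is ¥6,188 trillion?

MPC = (3028.18 − 1976.53)/(4574 − 2729) = 1051.65/1845 = 0.57
a = 1976.53 − 0.57(2729) = 1976.53 − 1555.53 = 421
C = 421 + 0.57(6188) = 3948.16
S = 6188 − 3948.16 = 2239.84

S = 2239.84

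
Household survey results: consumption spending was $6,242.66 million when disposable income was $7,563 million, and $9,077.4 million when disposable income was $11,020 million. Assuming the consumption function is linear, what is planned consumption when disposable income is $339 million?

MPC = (9077.4 − 6242.66)/(11020 − 7563) = 2834.74/3457 = 0.82
a = 6242.66 − 0.82(7563) = 6242.66 − 6201.66 = 41
C = 41 + 0.82(339) = 41 + 277.98 = 318.98

C = 318.98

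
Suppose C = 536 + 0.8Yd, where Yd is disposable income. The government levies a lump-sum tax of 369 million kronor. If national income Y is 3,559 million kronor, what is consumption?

C = 3088

Yd = Y − T = 3559 − 369 = 3190
C = 536 + 0.8(3190) = 536 + 2552 = 3088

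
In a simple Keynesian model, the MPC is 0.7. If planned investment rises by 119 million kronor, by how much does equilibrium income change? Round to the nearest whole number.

The multiplier is 1/(1 − MPC) = 1/0.3.
ΔY = 119/0.3 = 396.67 ≈ 397

ΔY ≈ 397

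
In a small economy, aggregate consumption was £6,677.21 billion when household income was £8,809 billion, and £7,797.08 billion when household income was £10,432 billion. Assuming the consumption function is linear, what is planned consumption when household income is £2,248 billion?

C = 2150.12

MPC = (7797.08 − 6677.21)/(10432 − 8809) = 1119.87/1623 = 0.69
a = 6677.21 − 0.69(8809) = 6677.21 − 6078.21 = 599
C = 599 + 0.69(2248) = 599 + 1551.12 = 2150.12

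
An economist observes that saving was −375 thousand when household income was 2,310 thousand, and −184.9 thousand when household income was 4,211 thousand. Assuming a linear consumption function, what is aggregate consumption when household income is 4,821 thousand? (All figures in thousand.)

MPS = ΔS/ΔY = (-184.9 − (-375))/(4211 − 2310) = 190.1/1901 = 0.1
MPC = 1 − MPS = 0.9
Autonomous saving = -375 − 0.1(2310) = -606, so a = 606
C = 606 + 0.9(4821) = 606 + 4338.9 = 4944.9

C = 4944.9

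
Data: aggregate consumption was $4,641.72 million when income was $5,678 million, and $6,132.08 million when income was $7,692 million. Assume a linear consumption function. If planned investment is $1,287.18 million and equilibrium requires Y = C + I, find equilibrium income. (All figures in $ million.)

Y = 6643

MPC = (6132.08 − 4641.72)/(7692 − 5678) = 1490.36/2014 = 0.74
a = 4641.72 − 0.74(5678) = 440
Equilibrium: Y = 440 + 0.74Y + 1287.18
0.26Y = 1727.18, so Y = 1727.18/0.26 = 6643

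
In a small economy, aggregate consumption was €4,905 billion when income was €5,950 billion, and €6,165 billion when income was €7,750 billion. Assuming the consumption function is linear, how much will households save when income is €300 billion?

S = -650

MPC = (6165 − 4905)/(7750 − 5950) = 1260/1800 = 0.7
a = 4905 − 0.7(5950) = 4905 − 4165 = 740
C = 740 + 0.7(300) = 950
S = 300 − 950 = -650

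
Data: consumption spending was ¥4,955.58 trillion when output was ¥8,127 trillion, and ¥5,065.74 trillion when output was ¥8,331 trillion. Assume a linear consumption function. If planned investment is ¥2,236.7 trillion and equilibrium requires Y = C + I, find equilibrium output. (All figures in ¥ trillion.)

Y = 6095

MPC = (5065.74 − 4955.58)/(8331 − 8127) = 110.16/204 = 0.54
a = 4955.58 − 0.54(8127) = 567
Equilibrium: Y = 567 + 0.54Y + 2236.7
0.46Y = 2803.7, so Y = 2803.7/0.46 = 6095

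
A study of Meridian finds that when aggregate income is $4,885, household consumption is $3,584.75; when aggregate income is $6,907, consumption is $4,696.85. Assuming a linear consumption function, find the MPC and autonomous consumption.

MPC = 0.55; a = 898

MPC = ΔC/ΔY = (4696.85 − 3584.75)/(6907 − 4885) = 1112.1/2022 = 0.55
a = C − MPC·Y = 3584.75 − 0.55(4885) = 3584.75 − 2686.75 = 898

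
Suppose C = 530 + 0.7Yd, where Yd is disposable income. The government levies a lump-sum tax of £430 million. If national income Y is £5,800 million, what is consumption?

Yd = Y − T = 5800 − 430 = 5370
C = 530 + 0.7(5370) = 530 + 3759 = 4289

C = 4289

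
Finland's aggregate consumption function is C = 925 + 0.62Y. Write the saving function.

S = Y − C = Y − (925 + 0.62Y) = -925 + (1 − 0.62)Y

S = -925 + 0.38Y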